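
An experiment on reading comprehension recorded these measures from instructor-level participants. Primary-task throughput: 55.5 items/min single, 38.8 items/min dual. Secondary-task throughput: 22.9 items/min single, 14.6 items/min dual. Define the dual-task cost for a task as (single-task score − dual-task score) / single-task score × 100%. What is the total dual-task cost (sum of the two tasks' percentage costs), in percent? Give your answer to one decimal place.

Primary cost = (55.5 − 38.8) / 55.5 × 100% = 30.0901%.
Secondary cost = (22.9 − 14.6) / 22.9 × 100% = 36.2445%.
Total = 30.0901% + 36.2445% = 66.3346% ≈ 66.3%.

66.3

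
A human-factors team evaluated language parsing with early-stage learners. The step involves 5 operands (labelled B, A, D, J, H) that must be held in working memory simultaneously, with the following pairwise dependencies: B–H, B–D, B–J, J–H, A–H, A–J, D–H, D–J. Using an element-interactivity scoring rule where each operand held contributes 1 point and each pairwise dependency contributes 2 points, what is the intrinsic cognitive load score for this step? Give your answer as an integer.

21

Count of operands held simultaneously: 5.
Count of pairwise dependencies listed: 8.
Element contribution: 5 × 1 = 5.
Interaction contribution: 8 × 2 = 16.
Intrinsic load = 5 + 16 = 21.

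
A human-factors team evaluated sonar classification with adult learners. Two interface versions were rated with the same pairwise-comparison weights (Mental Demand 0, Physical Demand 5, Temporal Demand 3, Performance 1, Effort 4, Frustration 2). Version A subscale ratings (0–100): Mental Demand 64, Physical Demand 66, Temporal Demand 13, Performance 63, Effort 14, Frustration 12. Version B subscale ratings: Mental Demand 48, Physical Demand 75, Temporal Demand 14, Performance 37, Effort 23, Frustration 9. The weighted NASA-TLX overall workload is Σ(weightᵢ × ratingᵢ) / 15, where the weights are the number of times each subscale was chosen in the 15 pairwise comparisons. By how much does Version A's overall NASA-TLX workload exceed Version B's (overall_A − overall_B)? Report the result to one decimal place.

Version A weighted sum = 0·64 + 5·66 + 3·13 + 1·63 + 4·14 + 2·12 = 0 + 330 + 39 + 63 + 56 + 24 = 512; overall_A = 512/15 = 34.1333.
Version B weighted sum = 0·48 + 5·75 + 3·14 + 1·37 + 4·23 + 2·9 = 0 + 375 + 42 + 37 + 92 + 18 = 564; overall_B = 564/15 = 37.6000.
Difference = 34.1333 − 37.6000 = -3.4667 ≈ -3.5.

-3.5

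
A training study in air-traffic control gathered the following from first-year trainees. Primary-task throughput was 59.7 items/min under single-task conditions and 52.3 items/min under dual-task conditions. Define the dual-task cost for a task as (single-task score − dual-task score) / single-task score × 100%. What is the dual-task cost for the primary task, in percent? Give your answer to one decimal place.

Cost = (59.7 − 52.3) / 59.7 × 100%
     = 7.4000 / 59.7 × 100% = 12.3953%.
≈ 12.4%.

12.4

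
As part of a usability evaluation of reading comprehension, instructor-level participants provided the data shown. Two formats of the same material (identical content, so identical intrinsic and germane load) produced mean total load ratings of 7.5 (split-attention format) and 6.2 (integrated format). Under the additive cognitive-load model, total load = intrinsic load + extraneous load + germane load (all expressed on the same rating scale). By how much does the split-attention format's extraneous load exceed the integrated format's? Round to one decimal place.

1.3

Intrinsic and germane load are equal across formats, so the difference in total load equals the difference in extraneous load.
Extraneous-load difference = 7.5 − 6.2 = 1.3.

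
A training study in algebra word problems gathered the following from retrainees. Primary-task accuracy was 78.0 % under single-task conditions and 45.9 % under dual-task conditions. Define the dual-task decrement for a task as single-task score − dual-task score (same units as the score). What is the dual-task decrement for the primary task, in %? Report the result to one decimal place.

Decrement = 78.0 − 45.9 = 32.1000 % ≈ 32.1 %.

32.1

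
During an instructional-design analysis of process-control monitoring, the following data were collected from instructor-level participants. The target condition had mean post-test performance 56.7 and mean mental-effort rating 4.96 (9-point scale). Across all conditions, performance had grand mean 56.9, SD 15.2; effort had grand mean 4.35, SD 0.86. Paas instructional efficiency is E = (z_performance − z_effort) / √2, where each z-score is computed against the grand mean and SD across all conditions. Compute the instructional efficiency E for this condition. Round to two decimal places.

-0.51

z_performance = (56.7 − 56.9) / 15.2 = -0.2000 / 15.2 = -0.0132.
z_effort = (4.96 − 4.35) / 0.86 = 0.6100 / 0.86 = 0.7093.
z_P − z_E = -0.0132 − 0.7093 = -0.7225.
E = -0.7225 / √2 = -0.7225 / 1.41421 = -0.5109 ≈ -0.51.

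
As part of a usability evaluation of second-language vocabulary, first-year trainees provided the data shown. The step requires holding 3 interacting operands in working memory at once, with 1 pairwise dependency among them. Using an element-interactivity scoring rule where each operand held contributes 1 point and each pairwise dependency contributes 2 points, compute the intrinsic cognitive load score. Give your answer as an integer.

5

Element contribution: 3 × 1 = 3.
Interaction contribution: 1 × 2 = 2.
Intrinsic load = 3 + 2 = 5.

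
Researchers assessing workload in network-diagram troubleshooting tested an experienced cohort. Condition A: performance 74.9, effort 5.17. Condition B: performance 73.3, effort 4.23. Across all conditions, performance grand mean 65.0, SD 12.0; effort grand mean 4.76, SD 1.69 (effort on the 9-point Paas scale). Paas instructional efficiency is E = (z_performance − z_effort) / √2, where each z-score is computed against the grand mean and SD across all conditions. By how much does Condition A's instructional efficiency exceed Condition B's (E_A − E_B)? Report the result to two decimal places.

Condition A: z_P = (74.9 − 65.0)/12.0 = 0.8250; z_E = (5.17 − 4.76)/1.69 = 0.2426; E_A = (0.8250 − 0.2426)/√2 = 0.4118.
Condition B: z_P = (73.3 − 65.0)/12.0 = 0.6917; z_E = (4.23 − 4.76)/1.69 = -0.3136; E_B = (0.6917 − (-0.3136))/√2 = 0.7109.
E_A − E_B = 0.4118 − 0.7109 = -0.2991 ≈ -0.30.

-0.30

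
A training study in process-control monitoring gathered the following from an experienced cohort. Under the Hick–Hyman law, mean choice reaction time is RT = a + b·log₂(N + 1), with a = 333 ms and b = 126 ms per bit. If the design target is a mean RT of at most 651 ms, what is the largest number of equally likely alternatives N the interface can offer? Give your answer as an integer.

4

Set 333 + 126·log₂(N + 1) ≤ 651.
log₂(N + 1) ≤ (651 − 333) / 126 = 2.5238.
N + 1 ≤ 2^2.5238 = 5.7509.
N ≤ 4.7509, so the largest integer N is 4.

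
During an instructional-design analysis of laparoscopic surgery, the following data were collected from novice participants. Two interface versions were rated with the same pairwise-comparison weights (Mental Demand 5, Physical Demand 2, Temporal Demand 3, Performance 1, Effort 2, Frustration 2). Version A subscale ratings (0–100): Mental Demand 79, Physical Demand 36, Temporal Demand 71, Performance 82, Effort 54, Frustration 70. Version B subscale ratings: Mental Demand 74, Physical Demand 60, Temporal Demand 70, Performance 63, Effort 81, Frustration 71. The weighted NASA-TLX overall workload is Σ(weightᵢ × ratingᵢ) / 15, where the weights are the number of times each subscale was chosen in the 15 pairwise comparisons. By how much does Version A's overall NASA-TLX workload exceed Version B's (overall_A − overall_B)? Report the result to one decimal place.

Version A weighted sum = 5·79 + 2·36 + 3·71 + 1·82 + 2·54 + 2·70 = 395 + 72 + 213 + 82 + 108 + 140 = 1010; overall_A = 1010/15 = 67.3333.
Version B weighted sum = 5·74 + 2·60 + 3·70 + 1·63 + 2·81 + 2·71 = 370 + 120 + 210 + 63 + 162 + 142 = 1067; overall_B = 1067/15 = 71.1333.
Difference = 67.3333 − 71.1333 = -3.8000 ≈ -3.8.

-3.8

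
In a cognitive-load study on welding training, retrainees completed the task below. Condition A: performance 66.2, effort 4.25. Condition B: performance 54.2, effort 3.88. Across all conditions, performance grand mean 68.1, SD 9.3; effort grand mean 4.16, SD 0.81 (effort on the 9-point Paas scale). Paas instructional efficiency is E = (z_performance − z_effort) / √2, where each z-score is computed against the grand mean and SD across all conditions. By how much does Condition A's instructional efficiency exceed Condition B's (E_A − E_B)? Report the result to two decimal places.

0.59

Condition A: z_P = (66.2 − 68.1)/9.3 = -0.2043; z_E = (4.25 − 4.16)/0.81 = 0.1111; E_A = (-0.2043 − 0.1111)/√2 = -0.2230.
Condition B: z_P = (54.2 − 68.1)/9.3 = -1.4946; z_E = (3.88 − 4.16)/0.81 = -0.3457; E_B = (-1.4946 − (-0.3457))/√2 = -0.8124.
E_A − E_B = -0.2230 − (-0.8124) = 0.5894 ≈ 0.59.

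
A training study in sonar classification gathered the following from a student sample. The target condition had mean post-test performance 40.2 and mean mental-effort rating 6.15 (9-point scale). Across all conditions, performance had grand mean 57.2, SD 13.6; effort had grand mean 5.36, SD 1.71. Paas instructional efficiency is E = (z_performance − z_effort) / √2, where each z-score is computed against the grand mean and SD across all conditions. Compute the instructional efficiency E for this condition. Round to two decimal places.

-1.21

z_performance = (40.2 − 57.2) / 13.6 = -17.0000 / 13.6 = -1.2500.
z_effort = (6.15 − 5.36) / 1.71 = 0.7900 / 1.71 = 0.4620.
z_P − z_E = -1.2500 − 0.4620 = -1.7120.
E = -1.7120 / √2 = -1.7120 / 1.41421 = -1.2106 ≈ -1.21.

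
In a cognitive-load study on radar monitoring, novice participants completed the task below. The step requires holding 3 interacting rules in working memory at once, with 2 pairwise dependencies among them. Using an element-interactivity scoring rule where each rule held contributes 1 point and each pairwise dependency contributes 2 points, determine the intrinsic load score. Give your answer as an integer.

Element contribution: 3 × 1 = 3.
Interaction contribution: 2 × 2 = 4.
Intrinsic load = 3 + 4 = 7.

7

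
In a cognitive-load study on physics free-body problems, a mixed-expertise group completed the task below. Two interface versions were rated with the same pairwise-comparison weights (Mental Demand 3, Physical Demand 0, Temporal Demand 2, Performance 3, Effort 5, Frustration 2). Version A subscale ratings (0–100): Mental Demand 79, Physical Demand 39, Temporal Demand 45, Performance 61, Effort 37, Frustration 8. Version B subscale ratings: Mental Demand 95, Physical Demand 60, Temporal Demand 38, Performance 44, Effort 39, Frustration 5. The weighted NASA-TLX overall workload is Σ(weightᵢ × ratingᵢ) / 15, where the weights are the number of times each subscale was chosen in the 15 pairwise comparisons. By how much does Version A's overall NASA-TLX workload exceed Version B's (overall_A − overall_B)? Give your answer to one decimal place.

0.9

Version A weighted sum = 3·79 + 0·39 + 2·45 + 3·61 + 5·37 + 2·8 = 237 + 0 + 90 + 183 + 185 + 16 = 711; overall_A = 711/15 = 47.4000.
Version B weighted sum = 3·95 + 0·60 + 2·38 + 3·44 + 5·39 + 2·5 = 285 + 0 + 76 + 132 + 195 + 10 = 698; overall_B = 698/15 = 46.5333.
Difference = 47.4000 − 46.5333 = 0.8667 ≈ 0.9.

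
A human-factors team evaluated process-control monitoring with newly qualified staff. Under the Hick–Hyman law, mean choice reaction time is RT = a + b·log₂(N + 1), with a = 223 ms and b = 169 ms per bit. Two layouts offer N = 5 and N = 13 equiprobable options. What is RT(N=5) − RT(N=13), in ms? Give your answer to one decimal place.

RT(5) = 223 + 169·log₂(6) = 223 + 169·2.5850 = 659.8650 ms.
RT(13) = 223 + 169·log₂(14) = 223 + 169·3.8074 = 866.4506 ms.
Difference = 659.8650 − 866.4506 = -206.5856 ≈ -206.6 ms.

-206.6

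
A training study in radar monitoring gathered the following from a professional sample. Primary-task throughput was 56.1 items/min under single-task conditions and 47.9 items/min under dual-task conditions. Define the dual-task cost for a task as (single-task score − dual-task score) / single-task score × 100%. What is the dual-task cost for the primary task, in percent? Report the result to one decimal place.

Cost = (56.1 − 47.9) / 56.1 × 100%
     = 8.2000 / 56.1 × 100% = 14.6168%.
≈ 14.6%.

14.6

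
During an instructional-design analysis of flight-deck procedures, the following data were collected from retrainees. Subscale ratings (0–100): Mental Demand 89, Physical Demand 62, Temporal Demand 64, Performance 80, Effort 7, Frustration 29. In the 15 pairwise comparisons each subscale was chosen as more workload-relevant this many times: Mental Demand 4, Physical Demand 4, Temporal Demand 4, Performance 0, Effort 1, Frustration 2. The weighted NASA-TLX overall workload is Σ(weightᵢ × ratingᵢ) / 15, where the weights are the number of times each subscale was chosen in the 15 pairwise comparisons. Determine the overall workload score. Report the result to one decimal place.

61.7

The tallies are the weights (they sum to 15).
Weighted sum = 4·89 + 4·62 + 4·64 + 0·80 + 1·7 + 2·29
            = 356 + 248 + 256 + 0 + 7 + 58 = 925.
Overall workload = 925 / 15 = 61.6667 ≈ 61.7.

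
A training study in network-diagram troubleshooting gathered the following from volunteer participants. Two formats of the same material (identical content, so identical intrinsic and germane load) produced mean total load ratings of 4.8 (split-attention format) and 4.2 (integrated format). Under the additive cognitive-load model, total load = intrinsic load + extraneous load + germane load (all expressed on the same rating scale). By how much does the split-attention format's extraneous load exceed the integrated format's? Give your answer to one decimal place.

Intrinsic and germane load are equal across formats, so the difference in total load equals the difference in extraneous load.
Extraneous-load difference = 4.8 − 4.2 = 0.6.

0.6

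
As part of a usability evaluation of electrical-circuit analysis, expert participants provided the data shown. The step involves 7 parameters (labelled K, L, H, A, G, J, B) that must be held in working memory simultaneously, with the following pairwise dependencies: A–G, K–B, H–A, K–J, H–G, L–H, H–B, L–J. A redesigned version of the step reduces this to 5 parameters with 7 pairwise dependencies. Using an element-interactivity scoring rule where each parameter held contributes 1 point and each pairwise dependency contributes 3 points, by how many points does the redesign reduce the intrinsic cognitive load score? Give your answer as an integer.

Original: 7 × 1 + 8 × 3 = 7 + 24 = 31.
Redesigned: 5 × 1 + 7 × 3 = 5 + 21 = 26.
Reduction = 31 − 26 = 5.

5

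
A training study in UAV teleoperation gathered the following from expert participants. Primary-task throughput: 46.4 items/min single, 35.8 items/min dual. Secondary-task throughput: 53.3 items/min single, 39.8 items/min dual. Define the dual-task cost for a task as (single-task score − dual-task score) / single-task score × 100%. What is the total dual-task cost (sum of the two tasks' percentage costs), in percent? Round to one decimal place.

48.2

Primary cost = (46.4 − 35.8) / 46.4 × 100% = 22.8448%.
Secondary cost = (53.3 − 39.8) / 53.3 × 100% = 25.3283%.
Total = 22.8448% + 25.3283% = 48.1731% ≈ 48.2%.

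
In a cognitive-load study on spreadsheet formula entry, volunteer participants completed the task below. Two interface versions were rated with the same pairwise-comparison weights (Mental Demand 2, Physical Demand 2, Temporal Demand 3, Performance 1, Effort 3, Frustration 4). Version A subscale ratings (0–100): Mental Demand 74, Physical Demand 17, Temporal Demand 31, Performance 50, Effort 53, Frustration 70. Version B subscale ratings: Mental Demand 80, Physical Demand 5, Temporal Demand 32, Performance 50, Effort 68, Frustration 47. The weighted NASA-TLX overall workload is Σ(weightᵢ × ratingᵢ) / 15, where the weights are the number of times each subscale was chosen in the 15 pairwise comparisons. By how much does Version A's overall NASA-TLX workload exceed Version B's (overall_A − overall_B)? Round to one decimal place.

Version A weighted sum = 2·74 + 2·17 + 3·31 + 1·50 + 3·53 + 4·70 = 148 + 34 + 93 + 50 + 159 + 280 = 764; overall_A = 764/15 = 50.9333.
Version B weighted sum = 2·80 + 2·5 + 3·32 + 1·50 + 3·68 + 4·47 = 160 + 10 + 96 + 50 + 204 + 188 = 708; overall_B = 708/15 = 47.2000.
Difference = 50.9333 − 47.2000 = 3.7333 ≈ 3.7.

3.7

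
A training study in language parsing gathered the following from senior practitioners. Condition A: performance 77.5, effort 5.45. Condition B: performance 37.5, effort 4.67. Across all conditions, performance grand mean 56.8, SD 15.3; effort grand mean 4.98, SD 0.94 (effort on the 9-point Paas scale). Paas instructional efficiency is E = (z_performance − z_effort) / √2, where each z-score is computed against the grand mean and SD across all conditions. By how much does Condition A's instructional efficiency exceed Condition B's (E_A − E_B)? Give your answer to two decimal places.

1.26

Condition A: z_P = (77.5 − 56.8)/15.3 = 1.3529; z_E = (5.45 − 4.98)/0.94 = 0.5000; E_A = (1.3529 − 0.5000)/√2 = 0.6031.
Condition B: z_P = (37.5 − 56.8)/15.3 = -1.2614; z_E = (4.67 − 4.98)/0.94 = -0.3298; E_B = (-1.2614 − (-0.3298))/√2 = -0.6587.
E_A − E_B = 0.6031 − (-0.6587) = 1.2618 ≈ 1.26.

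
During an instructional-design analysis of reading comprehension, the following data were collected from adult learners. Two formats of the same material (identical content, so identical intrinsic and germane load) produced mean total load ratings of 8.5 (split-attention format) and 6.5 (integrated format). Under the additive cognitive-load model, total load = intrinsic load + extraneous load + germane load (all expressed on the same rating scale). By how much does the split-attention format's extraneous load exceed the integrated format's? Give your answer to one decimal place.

2.0

Intrinsic and germane load are equal across formats, so the difference in total load equals the difference in extraneous load.
Extraneous-load difference = 8.5 − 6.5 = 2.0.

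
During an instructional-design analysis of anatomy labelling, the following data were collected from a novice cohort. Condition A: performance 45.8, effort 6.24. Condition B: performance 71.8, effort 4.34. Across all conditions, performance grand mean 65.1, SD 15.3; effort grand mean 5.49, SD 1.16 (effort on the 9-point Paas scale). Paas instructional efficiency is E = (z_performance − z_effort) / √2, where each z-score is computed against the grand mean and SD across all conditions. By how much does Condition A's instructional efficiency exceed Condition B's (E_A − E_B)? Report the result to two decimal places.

Condition A: z_P = (45.8 − 65.1)/15.3 = -1.2614; z_E = (6.24 − 5.49)/1.16 = 0.6466; E_A = (-1.2614 − 0.6466)/√2 = -1.3492.
Condition B: z_P = (71.8 − 65.1)/15.3 = 0.4379; z_E = (4.34 − 5.49)/1.16 = -0.9914; E_B = (0.4379 − (-0.9914))/√2 = 1.0107.
E_A − E_B = -1.3492 − 1.0107 = -2.3599 ≈ -2.36.

-2.36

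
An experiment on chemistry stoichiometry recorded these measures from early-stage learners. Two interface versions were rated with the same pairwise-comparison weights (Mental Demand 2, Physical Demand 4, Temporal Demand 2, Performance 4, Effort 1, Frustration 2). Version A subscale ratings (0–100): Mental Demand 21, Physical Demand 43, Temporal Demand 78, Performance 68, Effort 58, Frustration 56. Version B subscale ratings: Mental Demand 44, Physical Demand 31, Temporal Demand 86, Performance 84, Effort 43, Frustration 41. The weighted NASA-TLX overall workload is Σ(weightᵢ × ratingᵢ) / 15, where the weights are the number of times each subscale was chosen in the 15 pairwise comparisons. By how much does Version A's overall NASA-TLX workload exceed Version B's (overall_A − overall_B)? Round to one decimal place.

-2.2

Version A weighted sum = 2·21 + 4·43 + 2·78 + 4·68 + 1·58 + 2·56 = 42 + 172 + 156 + 272 + 58 + 112 = 812; overall_A = 812/15 = 54.1333.
Version B weighted sum = 2·44 + 4·31 + 2·86 + 4·84 + 1·43 + 2·41 = 88 + 124 + 172 + 336 + 43 + 82 = 845; overall_B = 845/15 = 56.3333.
Difference = 54.1333 − 56.3333 = -2.2000 ≈ -2.2.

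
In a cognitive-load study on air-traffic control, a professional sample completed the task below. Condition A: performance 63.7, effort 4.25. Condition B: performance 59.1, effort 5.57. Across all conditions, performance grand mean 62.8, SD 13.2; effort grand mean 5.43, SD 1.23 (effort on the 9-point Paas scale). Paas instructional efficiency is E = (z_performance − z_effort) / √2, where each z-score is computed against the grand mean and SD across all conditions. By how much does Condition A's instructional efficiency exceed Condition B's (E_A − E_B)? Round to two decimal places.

1.01

Condition A: z_P = (63.7 − 62.8)/13.2 = 0.0682; z_E = (4.25 − 5.43)/1.23 = -0.9593; E_A = (0.0682 − (-0.9593))/√2 = 0.7266.
Condition B: z_P = (59.1 − 62.8)/13.2 = -0.2803; z_E = (5.57 − 5.43)/1.23 = 0.1138; E_B = (-0.2803 − 0.1138)/√2 = -0.2787.
E_A − E_B = 0.7266 − (-0.2787) = 1.0053 ≈ 1.01.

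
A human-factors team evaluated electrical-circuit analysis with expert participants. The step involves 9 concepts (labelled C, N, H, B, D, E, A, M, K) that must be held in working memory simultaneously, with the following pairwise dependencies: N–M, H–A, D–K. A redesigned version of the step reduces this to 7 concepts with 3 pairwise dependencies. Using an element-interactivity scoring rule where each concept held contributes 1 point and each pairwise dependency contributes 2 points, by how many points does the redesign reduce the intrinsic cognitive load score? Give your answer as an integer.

Original: 9 × 1 + 3 × 2 = 9 + 6 = 15.
Redesigned: 7 × 1 + 3 × 2 = 7 + 6 = 13.
Reduction = 15 − 13 = 2.

2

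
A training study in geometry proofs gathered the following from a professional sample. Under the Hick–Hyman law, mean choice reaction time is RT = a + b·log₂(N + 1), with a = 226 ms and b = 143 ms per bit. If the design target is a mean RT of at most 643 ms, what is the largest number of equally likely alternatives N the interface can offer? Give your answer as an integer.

6

Set 226 + 143·log₂(N + 1) ≤ 643.
log₂(N + 1) ≤ (643 − 226) / 143 = 2.9161.
N + 1 ≤ 2^2.9161 = 7.5480.
N ≤ 6.5480, so the largest integer N is 6.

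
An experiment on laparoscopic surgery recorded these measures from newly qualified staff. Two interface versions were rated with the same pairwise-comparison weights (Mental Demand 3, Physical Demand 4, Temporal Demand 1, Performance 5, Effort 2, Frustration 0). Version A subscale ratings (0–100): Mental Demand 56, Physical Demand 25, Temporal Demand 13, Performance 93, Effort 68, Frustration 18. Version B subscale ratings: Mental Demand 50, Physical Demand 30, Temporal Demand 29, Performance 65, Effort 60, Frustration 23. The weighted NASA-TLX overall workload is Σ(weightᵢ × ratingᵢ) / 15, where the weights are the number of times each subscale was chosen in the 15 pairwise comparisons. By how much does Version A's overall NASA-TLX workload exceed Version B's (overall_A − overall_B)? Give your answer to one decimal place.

9.2

Version A weighted sum = 3·56 + 4·25 + 1·13 + 5·93 + 2·68 + 0·18 = 168 + 100 + 13 + 465 + 136 + 0 = 882; overall_A = 882/15 = 58.8000.
Version B weighted sum = 3·50 + 4·30 + 1·29 + 5·65 + 2·60 + 0·23 = 150 + 120 + 29 + 325 + 120 + 0 = 744; overall_B = 744/15 = 49.6000.
Difference = 58.8000 − 49.6000 = 9.2000 ≈ 9.2.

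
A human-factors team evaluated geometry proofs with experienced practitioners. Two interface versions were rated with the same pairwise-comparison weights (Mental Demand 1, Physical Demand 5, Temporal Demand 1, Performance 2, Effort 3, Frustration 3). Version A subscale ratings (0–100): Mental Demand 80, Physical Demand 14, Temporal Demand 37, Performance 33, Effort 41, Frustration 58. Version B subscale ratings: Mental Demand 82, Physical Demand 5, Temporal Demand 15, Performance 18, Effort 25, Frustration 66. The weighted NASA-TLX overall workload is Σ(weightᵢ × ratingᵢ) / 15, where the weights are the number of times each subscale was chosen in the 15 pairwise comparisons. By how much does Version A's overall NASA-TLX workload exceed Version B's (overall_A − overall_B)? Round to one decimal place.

7.9

Version A weighted sum = 1·80 + 5·14 + 1·37 + 2·33 + 3·41 + 3·58 = 80 + 70 + 37 + 66 + 123 + 174 = 550; overall_A = 550/15 = 36.6667.
Version B weighted sum = 1·82 + 5·5 + 1·15 + 2·18 + 3·25 + 3·66 = 82 + 25 + 15 + 36 + 75 + 198 = 431; overall_B = 431/15 = 28.7333.
Difference = 36.6667 − 28.7333 = 7.9334 ≈ 7.9.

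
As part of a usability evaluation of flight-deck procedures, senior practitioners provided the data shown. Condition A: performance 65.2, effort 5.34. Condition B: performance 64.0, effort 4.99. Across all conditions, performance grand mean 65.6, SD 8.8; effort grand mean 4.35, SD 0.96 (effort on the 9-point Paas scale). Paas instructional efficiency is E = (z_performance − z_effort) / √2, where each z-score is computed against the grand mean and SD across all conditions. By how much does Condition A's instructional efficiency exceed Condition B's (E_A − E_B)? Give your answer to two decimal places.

Condition A: z_P = (65.2 − 65.6)/8.8 = -0.0455; z_E = (5.34 − 4.35)/0.96 = 1.0313; E_A = (-0.0455 − 1.0313)/√2 = -0.7614.
Condition B: z_P = (64.0 − 65.6)/8.8 = -0.1818; z_E = (4.99 − 4.35)/0.96 = 0.6667; E_B = (-0.1818 − 0.6667)/√2 = -0.6000.
E_A − E_B = -0.7614 − (-0.6000) = -0.1614 ≈ -0.16.

-0.16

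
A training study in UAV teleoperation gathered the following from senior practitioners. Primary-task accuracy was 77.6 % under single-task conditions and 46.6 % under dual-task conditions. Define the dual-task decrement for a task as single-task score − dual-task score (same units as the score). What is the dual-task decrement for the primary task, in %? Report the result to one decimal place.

31.0

Decrement = 77.6 − 46.6 = 31.0000 % ≈ 31.0 %.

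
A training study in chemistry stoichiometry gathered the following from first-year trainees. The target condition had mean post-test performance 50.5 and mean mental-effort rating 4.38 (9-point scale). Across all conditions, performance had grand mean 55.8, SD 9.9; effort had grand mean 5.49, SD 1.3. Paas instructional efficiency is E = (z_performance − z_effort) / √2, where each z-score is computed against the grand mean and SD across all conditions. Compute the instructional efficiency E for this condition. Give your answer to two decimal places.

z_performance = (50.5 − 55.8) / 9.9 = -5.3000 / 9.9 = -0.5354.
z_effort = (4.38 − 5.49) / 1.3 = -1.1100 / 1.3 = -0.8538.
z_P − z_E = -0.5354 − (-0.8538) = 0.3184.
E = 0.3184 / √2 = 0.3184 / 1.41421 = 0.2251 ≈ 0.23.

0.23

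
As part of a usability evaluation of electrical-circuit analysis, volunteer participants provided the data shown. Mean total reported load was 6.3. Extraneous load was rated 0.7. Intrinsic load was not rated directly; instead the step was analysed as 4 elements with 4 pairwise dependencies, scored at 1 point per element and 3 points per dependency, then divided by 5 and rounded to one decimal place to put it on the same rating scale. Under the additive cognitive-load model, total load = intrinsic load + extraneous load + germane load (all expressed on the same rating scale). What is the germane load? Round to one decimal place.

Intrinsic (element-interactivity): (4 × 1 + 4 × 3) / 5 = 16 / 5 = 3.2000 → 3.2.
germane load = total − intrinsic − extraneous
             = 6.3 − 3.2 − 0.7 = 2.4.

2.4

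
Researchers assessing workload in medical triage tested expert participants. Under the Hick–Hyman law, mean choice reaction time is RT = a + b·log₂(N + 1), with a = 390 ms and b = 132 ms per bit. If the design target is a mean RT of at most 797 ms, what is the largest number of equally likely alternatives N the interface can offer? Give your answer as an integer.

Set 390 + 132·log₂(N + 1) ≤ 797.
log₂(N + 1) ≤ (797 − 390) / 132 = 3.0833.
N + 1 ≤ 2^3.0833 = 8.4755.
N ≤ 7.4755, so the largest integer N is 7.

7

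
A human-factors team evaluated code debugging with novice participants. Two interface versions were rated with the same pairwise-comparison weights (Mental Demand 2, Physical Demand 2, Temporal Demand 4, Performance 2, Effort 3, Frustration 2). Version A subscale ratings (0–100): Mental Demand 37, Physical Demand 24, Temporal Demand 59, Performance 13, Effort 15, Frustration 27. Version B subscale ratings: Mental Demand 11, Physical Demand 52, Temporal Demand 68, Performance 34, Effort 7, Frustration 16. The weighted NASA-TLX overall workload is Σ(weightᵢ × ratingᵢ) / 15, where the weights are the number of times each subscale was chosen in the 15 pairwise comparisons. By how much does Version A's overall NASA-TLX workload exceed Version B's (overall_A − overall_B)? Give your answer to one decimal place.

Version A weighted sum = 2·37 + 2·24 + 4·59 + 2·13 + 3·15 + 2·27 = 74 + 48 + 236 + 26 + 45 + 54 = 483; overall_A = 483/15 = 32.2000.
Version B weighted sum = 2·11 + 2·52 + 4·68 + 2·34 + 3·7 + 2·16 = 22 + 104 + 272 + 68 + 21 + 32 = 519; overall_B = 519/15 = 34.6000.
Difference = 32.2000 − 34.6000 = -2.4000 ≈ -2.4.

-2.4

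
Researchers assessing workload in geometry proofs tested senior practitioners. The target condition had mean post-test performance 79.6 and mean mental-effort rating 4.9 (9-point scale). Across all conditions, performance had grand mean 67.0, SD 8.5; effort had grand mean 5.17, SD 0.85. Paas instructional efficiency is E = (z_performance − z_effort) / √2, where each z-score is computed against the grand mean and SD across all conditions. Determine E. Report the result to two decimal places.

z_performance = (79.6 − 67.0) / 8.5 = 12.6000 / 8.5 = 1.4824.
z_effort = (4.9 − 5.17) / 0.85 = -0.2700 / 0.85 = -0.3176.
z_P − z_E = 1.4824 − (-0.3176) = 1.8000.
E = 1.8000 / √2 = 1.8000 / 1.41421 = 1.2728 ≈ 1.27.

1.27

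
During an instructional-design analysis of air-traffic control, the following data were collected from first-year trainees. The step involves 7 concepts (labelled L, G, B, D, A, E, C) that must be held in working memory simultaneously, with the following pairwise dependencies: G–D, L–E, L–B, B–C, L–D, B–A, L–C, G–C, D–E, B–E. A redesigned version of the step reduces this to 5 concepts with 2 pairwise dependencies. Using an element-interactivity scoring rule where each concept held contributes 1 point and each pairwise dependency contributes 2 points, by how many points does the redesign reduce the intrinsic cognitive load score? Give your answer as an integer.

Original: 7 × 1 + 10 × 2 = 7 + 20 = 27.
Redesigned: 5 × 1 + 2 × 2 = 5 + 4 = 9.
Reduction = 27 − 9 = 18.

18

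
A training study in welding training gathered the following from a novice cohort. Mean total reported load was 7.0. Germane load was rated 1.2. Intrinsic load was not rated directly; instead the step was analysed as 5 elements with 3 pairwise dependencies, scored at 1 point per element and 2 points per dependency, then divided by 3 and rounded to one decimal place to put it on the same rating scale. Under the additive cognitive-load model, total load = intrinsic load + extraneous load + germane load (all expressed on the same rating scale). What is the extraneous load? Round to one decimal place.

2.1

Intrinsic (element-interactivity): (5 × 1 + 3 × 2) / 3 = 11 / 3 = 3.6667 → 3.7.
extraneous load = total − intrinsic − germane
             = 7.0 − 3.7 − 1.2 = 2.1.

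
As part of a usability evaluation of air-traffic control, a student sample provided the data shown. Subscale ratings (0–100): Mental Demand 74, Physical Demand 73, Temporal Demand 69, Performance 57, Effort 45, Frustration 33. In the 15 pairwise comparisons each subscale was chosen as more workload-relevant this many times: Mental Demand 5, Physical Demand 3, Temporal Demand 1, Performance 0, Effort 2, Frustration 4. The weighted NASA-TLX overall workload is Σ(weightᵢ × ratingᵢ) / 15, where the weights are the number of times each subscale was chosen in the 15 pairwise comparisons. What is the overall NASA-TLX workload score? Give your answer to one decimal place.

The tallies are the weights (they sum to 15).
Weighted sum = 5·74 + 3·73 + 1·69 + 0·57 + 2·45 + 4·33
            = 370 + 219 + 69 + 0 + 90 + 132 = 880.
Overall workload = 880 / 15 = 58.6667 ≈ 58.7.

58.7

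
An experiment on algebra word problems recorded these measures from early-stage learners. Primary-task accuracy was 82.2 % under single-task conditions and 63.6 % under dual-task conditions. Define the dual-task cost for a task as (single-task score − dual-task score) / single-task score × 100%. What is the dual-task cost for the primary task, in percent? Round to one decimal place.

22.6

Cost = (82.2 − 63.6) / 82.2 × 100%
     = 18.6000 / 82.2 × 100% = 22.6277%.
≈ 22.6%.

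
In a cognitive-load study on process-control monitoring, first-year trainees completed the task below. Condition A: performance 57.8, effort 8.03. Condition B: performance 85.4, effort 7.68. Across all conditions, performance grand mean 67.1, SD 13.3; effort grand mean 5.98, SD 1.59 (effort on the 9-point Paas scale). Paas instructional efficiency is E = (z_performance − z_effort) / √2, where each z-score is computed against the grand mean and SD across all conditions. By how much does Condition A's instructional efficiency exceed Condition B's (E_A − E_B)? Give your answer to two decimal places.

-1.62

Condition A: z_P = (57.8 − 67.1)/13.3 = -0.6992; z_E = (8.03 − 5.98)/1.59 = 1.2893; E_A = (-0.6992 − 1.2893)/√2 = -1.4061.
Condition B: z_P = (85.4 − 67.1)/13.3 = 1.3759; z_E = (7.68 − 5.98)/1.59 = 1.0692; E_B = (1.3759 − 1.0692)/√2 = 0.2169.
E_A − E_B = -1.4061 − 0.2169 = -1.6230 ≈ -1.62.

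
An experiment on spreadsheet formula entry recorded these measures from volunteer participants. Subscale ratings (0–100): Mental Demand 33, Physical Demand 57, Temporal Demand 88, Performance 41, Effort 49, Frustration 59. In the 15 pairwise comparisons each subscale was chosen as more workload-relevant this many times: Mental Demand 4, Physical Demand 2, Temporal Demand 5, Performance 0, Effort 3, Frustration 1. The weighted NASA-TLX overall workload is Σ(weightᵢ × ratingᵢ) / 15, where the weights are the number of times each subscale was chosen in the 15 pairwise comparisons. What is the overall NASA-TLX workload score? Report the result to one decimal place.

59.5

The tallies are the weights (they sum to 15).
Weighted sum = 4·33 + 2·57 + 5·88 + 0·41 + 3·49 + 1·59
            = 132 + 114 + 440 + 0 + 147 + 59 = 892.
Overall workload = 892 / 15 = 59.4667 ≈ 59.5.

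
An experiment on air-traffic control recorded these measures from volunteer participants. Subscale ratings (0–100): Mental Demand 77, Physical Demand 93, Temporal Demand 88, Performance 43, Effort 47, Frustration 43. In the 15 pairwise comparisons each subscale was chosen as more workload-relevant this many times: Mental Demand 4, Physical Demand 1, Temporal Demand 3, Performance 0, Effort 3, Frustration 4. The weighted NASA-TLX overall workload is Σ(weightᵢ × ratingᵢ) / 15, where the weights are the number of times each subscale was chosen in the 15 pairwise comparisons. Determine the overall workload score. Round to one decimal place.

The tallies are the weights (they sum to 15).
Weighted sum = 4·77 + 1·93 + 3·88 + 0·43 + 3·47 + 4·43
            = 308 + 93 + 264 + 0 + 141 + 172 = 978.
Overall workload = 978 / 15 = 65.2000 ≈ 65.2.

65.2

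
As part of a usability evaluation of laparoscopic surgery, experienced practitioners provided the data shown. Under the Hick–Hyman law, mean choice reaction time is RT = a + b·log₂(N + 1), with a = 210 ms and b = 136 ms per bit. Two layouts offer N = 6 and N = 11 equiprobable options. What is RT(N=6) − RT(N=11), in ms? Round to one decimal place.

-105.8

RT(6) = 210 + 136·log₂(7) = 210 + 136·2.8074 = 591.8064 ms.
RT(11) = 210 + 136·log₂(12) = 210 + 136·3.5850 = 697.5600 ms.
Difference = 591.8064 − 697.5600 = -105.7536 ≈ -105.8 ms.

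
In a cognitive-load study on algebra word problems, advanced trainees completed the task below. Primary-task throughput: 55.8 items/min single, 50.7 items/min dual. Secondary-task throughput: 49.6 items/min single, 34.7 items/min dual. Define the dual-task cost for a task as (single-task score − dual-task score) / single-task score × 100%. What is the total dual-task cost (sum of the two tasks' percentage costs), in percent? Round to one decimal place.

39.2

Primary cost = (55.8 − 50.7) / 55.8 × 100% = 9.1398%.
Secondary cost = (49.6 − 34.7) / 49.6 × 100% = 30.0403%.
Total = 9.1398% + 30.0403% = 39.1801% ≈ 39.2%.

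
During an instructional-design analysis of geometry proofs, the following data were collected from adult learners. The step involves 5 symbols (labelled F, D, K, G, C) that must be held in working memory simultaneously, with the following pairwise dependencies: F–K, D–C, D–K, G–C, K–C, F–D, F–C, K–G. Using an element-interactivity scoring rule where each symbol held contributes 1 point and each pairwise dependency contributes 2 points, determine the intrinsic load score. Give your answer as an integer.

Count of symbols held simultaneously: 5.
Count of pairwise dependencies listed: 8.
Element contribution: 5 × 1 = 5.
Interaction contribution: 8 × 2 = 16.
Intrinsic load = 5 + 16 = 21.

21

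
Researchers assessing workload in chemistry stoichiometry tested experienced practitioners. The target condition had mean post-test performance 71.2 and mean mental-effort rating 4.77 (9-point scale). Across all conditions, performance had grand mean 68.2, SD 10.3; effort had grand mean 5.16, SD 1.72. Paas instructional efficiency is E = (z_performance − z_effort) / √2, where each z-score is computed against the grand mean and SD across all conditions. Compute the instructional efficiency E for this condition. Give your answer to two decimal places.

z_performance = (71.2 − 68.2) / 10.3 = 3.0000 / 10.3 = 0.2913.
z_effort = (4.77 − 5.16) / 1.72 = -0.3900 / 1.72 = -0.2267.
z_P − z_E = 0.2913 − (-0.2267) = 0.5180.
E = 0.5180 / √2 = 0.5180 / 1.41421 = 0.3663 ≈ 0.37.

0.37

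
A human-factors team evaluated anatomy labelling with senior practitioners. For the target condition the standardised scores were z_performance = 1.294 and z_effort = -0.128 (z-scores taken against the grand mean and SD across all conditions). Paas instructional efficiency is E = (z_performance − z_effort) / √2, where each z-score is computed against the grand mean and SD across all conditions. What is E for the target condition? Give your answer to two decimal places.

1.01

z_P − z_E = 1.294 − (-0.128) = 1.4220.
E = 1.4220 / √2 = 1.4220 / 1.41421 = 1.0055 ≈ 1.01.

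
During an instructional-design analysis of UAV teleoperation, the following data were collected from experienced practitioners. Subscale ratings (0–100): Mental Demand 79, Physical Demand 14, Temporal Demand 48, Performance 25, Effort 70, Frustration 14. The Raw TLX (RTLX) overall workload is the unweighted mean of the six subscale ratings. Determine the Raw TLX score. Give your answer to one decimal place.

41.7

Sum of ratings = 79 + 14 + 48 + 25 + 70 + 14 = 250.
RTLX = 250 / 6 = 41.6667 ≈ 41.7.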